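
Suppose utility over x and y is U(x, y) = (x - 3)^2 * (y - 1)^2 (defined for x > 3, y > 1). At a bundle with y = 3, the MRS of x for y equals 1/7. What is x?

MU_x = 2·(x−3)·(y−1)^2, MU_y = 2·(x−3)^2·(y−1).
MRS = (y−1)/(x−3).
Substitute y = 3: MRS = 2/(x − 3). Setting this equal to 1/7 gives x − 3 = 2/(1/7) = 14, so x = 17.

x = 17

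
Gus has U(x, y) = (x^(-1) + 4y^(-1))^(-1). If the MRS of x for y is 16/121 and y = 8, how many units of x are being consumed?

x = 11

For CES with ρ = -1, MRS = (1/4)·(y/x)^2.
Setting (1/4)·(8/x)^2 = 16/121 gives (8/x)^2 = 64/121, so 8/x = 8/11 and x = 11.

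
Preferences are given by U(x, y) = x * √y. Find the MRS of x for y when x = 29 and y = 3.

MU_x = √y and MU_y = 0.5·x·y^(-0.5).
MRS = MU_x/MU_y = (2)·y/x.
At (29, 3): MRS = 6/29.
So at (29, 3) the consumer would give up 6/29 units of y for one more unit of x.

MRS = 6/29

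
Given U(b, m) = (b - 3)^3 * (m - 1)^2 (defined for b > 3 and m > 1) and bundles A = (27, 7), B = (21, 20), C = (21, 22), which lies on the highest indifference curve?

Bundle C

Evaluate utility at each bundle:
U(A) = 497664.
U(B) = 2105352.
U(C) = 2571912.
Highest utility is C, so C ≻ B ≻ A.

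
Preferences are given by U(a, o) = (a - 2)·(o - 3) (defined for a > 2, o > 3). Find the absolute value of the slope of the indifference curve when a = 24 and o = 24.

MRS = 21/22

MU_a = (o−3), MU_o = (a−2).
MRS = (o−3)/(a−2).
At (24, 24): MRS = 21/22.
So at (24, 24) the consumer would give up 21/22 units of o for one more unit of a.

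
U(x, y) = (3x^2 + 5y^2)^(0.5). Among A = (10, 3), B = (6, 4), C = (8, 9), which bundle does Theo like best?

Evaluate utility at each bundle:
U(A) = 18.574.
U(B) = 13.711.
U(C) = 24.434.
Highest utility is C, so C ≻ A ≻ B.

Bundle C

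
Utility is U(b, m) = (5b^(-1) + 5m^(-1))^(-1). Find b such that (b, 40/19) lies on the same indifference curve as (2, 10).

b = 8

U depends on (b, m) only through S = 5b^(-1) + 5m^(-1), so equal utility means equal S. At (2, 10): S = 3.
With m = 40/19: 5·(40/19)^(-1) = 2.375, so 5b^(-1) = 3 − 2.375 = 0.625, i.e. b^(-1) = 0.125.
Hence b = 1/0.125 = 8.
Check: U(8, 40/19) = 0.3333.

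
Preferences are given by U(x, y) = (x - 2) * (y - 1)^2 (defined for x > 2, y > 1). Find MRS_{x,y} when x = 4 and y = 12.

MRS = 2.75

MU_x = (y−1)^2, MU_y = 2·(x−2)·(y−1).
MRS = (1/2)·(y−1)/(x−2).
At (4, 12): MRS = 2.75.
So at (4, 12) the consumer would give up 2.75 units of y for one more unit of x.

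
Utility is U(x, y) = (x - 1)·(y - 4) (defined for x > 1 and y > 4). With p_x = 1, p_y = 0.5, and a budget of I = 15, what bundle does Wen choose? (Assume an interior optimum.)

x* = 7, y* = 16

MU_x = (y−4), MU_y = (x−1).
MRS = (y−4)/(x−1).
Tangency: set MRS = p_x/p_y = 1/0.5 = 2.
So (y − 4)/(x − 1) = 2, i.e. (y − 4) = 2·(x − 1).
Rewrite the budget in excess-of-subsistence terms: 1·(x − 1) + 0.5·(y − 4) = 15 − 1·1 − 0.5·4 = 12.
Substituting, 2·(x − 1) = 12, so x − 1 = 6 and x* = 7.
Then y − 4 = 2·6 = 12, so y* = 16.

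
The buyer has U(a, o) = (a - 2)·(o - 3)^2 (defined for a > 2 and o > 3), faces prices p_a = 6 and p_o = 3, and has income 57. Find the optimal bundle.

a* = 4, o* = 11

MU_a = (o−3)^2, MU_o = 2·(a−2)·(o−3).
MRS = (1/2)·(o−3)/(a−2).
Tangency: set MRS = p_a/p_o = 6/3 = 2.
So (1/2)·(o − 3)/(a − 2) = 2, i.e. (o − 3) = 4·(a − 2).
Rewrite the budget in excess-of-subsistence terms: 6·(a − 2) + 3·(o − 3) = 57 − 6·2 − 3·3 = 36.
Substituting, 18·(a − 2) = 36, so a − 2 = 2 and a* = 4.
Then o − 3 = 4·2 = 8, so o* = 11.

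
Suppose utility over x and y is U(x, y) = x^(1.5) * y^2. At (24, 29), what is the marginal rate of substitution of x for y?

MU_x = 1.5·√x·y^2 and MU_y = 2·x^(1.5)·y.
MRS = MU_x/MU_y = (0.75)·y/x.
At (24, 29): MRS = 29/32.
The indifference curve has slope −29/32 at this bundle.

MRS = 29/32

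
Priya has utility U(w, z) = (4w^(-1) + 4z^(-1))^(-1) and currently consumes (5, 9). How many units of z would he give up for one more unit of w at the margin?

MRS = 81/25

For CES with ρ = -1, MRS = (z/w)^2.
At (5, 9): MRS = 81/25.
That is, one extra unit of w is worth 81/25 units of z at the margin.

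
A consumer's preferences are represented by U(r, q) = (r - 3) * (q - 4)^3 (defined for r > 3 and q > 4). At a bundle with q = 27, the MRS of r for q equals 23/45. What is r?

MU_r = (q−4)^3, MU_q = 3·(r−3)·(q−4)^2.
MRS = (1/3)·(q−4)/(r−3).
Substitute q = 27: MRS = (23/3)/(r − 3). Setting this equal to 23/45 gives r − 3 = (23/3)/(23/45) = 15, so r = 18.

r = 18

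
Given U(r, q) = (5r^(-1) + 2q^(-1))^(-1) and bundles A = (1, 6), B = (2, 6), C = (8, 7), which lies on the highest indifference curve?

Bundle C

Evaluate utility at each bundle:
U(A) = 0.188.
U(B) = 0.353.
U(C) = 1.098.
Highest utility is C, so C ≻ B ≻ A.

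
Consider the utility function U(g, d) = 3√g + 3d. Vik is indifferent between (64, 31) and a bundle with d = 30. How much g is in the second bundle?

U(64, 31) = 117.
Set U(g, 30) = 117 and solve.
With d = 30: 3√g = 117 − 3·30 = 27, so √g = 9 and g = 81.
Check: U(81, 30) = 117.

g = 81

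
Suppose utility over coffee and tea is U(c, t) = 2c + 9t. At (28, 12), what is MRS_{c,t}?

MRS = 2/9

MU_c = 2, MU_t = 9, so MRS = 2/9 at every bundle.
At (28, 12): MRS = 2/9.
So at (28, 12) the consumer would give up 2/9 units of t for one more unit of c.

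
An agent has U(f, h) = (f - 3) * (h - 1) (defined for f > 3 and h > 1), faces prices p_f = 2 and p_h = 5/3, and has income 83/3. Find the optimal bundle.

f* = 8, h* = 7

MU_f = (h−1), MU_h = (f−3).
MRS = (h−1)/(f−3).
Tangency: set MRS = p_f/p_h = 2/(5/3) = 1.2.
So (h − 1)/(f − 3) = 1.2, i.e. (h − 1) = 1.2·(f − 3).
Rewrite the budget in excess-of-subsistence terms: 2·(f − 3) + (5/3)·(h − 1) = 83/3 − 2·3 − (5/3)·1 = 20.
Substituting, 4·(f − 3) = 20, so f − 3 = 5 and f* = 8.
Then h − 1 = 1.2·5 = 6, so h* = 7.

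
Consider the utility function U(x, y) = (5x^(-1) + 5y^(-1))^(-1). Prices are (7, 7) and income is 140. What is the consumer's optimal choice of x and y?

x* = 10, y* = 10

For CES with ρ = -1, MRS = (y/x)^2.
Tangency: set MRS = p_x/p_y = 7/7 = 1.
So (y/x)^2 = 1; taking the square root, y/x = 1, i.e. y = x.
Substitute into the budget 7·x + 7·y = 140: 14·x = 140, so x* = 10 and y* = 10.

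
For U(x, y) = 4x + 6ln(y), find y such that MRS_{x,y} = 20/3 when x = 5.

MU_x = 4, MU_y = 6/y.
MRS = 4 ÷ (6/y).
MRS depends only on y: (2/3)·y = 20/3 ⇒ y = (20/3)/(2/3) = 10.

y = 10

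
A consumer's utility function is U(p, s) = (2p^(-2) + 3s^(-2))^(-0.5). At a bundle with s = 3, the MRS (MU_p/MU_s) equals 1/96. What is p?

For CES with ρ = -2, MRS = (2/3)·(s/p)^3.
Setting (2/3)·(3/p)^3 = 1/96 gives (3/p)^3 = 1/64, so 3/p = 0.25 and p = 12.

p = 12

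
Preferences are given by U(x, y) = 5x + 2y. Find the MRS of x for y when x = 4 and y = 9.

MRS = 2.5

MU_x = 5, MU_y = 2, so MRS = 5/2 = 2.5 at every bundle.
At (4, 9): MRS = 2.5.
So at (4, 9) the consumer would give up 2.5 units of y for one more unit of x.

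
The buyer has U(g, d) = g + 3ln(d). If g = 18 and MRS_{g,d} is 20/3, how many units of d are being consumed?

d = 20

MU_g = 1, MU_d = 3/d.
MRS = 1 ÷ (3/d).
MRS depends only on d: (1/3)·d = 20/3 ⇒ d = (20/3)/(1/3) = 20.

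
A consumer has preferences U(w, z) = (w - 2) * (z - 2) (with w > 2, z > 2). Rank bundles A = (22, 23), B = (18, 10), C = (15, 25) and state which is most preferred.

Bundle A

Evaluate utility at each bundle:
U(A) = 420.
U(B) = 128.
U(C) = 299.
Highest utility is A, so A ≻ C ≻ B.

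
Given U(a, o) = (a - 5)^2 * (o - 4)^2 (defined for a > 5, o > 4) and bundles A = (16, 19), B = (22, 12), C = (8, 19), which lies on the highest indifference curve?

Bundle A

Evaluate utility at each bundle:
U(A) = 27225.
U(B) = 18496.
U(C) = 2025.
Highest utility is A, so A ≻ B ≻ C.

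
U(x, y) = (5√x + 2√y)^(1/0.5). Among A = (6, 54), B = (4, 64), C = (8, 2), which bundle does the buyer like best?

Evaluate utility at each bundle:
U(A) = 726.000.
U(B) = 676.000.
U(C) = 288.000.
Highest utility is A, so A ≻ B ≻ C.

Bundle A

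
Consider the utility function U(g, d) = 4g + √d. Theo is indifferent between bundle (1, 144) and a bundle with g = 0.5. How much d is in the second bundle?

U(1, 144) = 16.
Set U(0.5, d) = 16 and solve.
With g = 0.5: √d = 16 − 4·0.5 = 14, so √d = 14 and d = 196.
Check: U(0.5, 196) = 16.

d = 196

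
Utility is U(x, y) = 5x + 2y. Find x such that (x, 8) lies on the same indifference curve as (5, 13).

U(5, 13) = 51.
Set U(x, 8) = 51 and solve.
5x + 2·8 = 51 ⇒ 5x = 35 ⇒ x = 7.
Check: U(7, 8) = 51.

x = 7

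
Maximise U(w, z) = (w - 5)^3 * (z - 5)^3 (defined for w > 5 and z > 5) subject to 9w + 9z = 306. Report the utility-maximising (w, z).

MU_w = 3·(w−5)^2·(z−5)^3, MU_z = 3·(w−5)^3·(z−5)^2.
MRS = (z−5)/(w−5).
Tangency: set MRS = p_w/p_z = 9/9 = 1.
So (z − 5)/(w − 5) = 1, i.e. (z − 5) = (w − 5).
Rewrite the budget in excess-of-subsistence terms: 9·(w − 5) + 9·(z − 5) = 306 − 9·5 − 9·5 = 216.
Substituting, 18·(w − 5) = 216, so w − 5 = 12 and w* = 17.
Then z − 5 = 12, so z* = 17.

w* = 17, z* = 17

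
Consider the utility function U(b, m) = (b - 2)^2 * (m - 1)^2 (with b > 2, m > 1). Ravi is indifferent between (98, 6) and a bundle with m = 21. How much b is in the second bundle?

U(98, 6) = 230400.
Set U(b, 21) = 230400 and solve.
With m = 21: (21 − 1)^2 = 400, so (b − 2)^2 = 230400/400 = 576.
Taking the square root (with b > 2): b − 2 = 24, so b = 26.
Check: U(26, 21) = 230400.

b = 26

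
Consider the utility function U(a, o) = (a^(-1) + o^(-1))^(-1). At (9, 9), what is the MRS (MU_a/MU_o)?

For CES with ρ = -1, MRS = (o/a)^2.
At (9, 9): MRS = 1.
So at (9, 9) the consumer would give up 1 units of o for one more unit of a.

MRS = 1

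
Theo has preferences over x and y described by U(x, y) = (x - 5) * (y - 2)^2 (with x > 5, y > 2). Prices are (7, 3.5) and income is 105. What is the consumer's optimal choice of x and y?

x* = 8, y* = 14

MU_x = (y−2)^2, MU_y = 2·(x−5)·(y−2).
MRS = (1/2)·(y−2)/(x−5).
Tangency: set MRS = p_x/p_y = 7/3.5 = 2.
So (1/2)·(y − 2)/(x − 5) = 2, i.e. (y − 2) = 4·(x − 5).
Rewrite the budget in excess-of-subsistence terms: 7·(x − 5) + 3.5·(y − 2) = 105 − 7·5 − 3.5·2 = 63.
Substituting, 21·(x − 5) = 63, so x − 5 = 3 and x* = 8.
Then y − 2 = 4·3 = 12, so y* = 14.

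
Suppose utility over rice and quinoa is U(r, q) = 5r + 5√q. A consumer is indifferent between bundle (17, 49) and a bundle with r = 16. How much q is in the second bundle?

q = 64

U(17, 49) = 120.
Set U(16, q) = 120 and solve.
With r = 16: 5√q = 120 − 5·16 = 40, so √q = 8 and q = 64.
Check: U(16, 64) = 120.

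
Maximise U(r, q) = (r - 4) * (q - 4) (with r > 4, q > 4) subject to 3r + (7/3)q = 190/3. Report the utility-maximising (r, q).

MU_r = (q−4), MU_q = (r−4).
MRS = (q−4)/(r−4).
Tangency: set MRS = p_r/p_q = 3/(7/3) = 9/7.
So (q − 4)/(r − 4) = 9/7, i.e. (q − 4) = (9/7)·(r − 4).
Rewrite the budget in excess-of-subsistence terms: 3·(r − 4) + (7/3)·(q − 4) = 190/3 − 3·4 − (7/3)·4 = 42.
Substituting, 6·(r − 4) = 42, so r − 4 = 7 and r* = 11.
Then q − 4 = (9/7)·7 = 9, so q* = 13.

r* = 11, q* = 13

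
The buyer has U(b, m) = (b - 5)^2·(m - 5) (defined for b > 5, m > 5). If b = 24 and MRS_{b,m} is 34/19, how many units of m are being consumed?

MU_b = 2·(b−5)·(m−5), MU_m = (b−5)^2.
MRS = (2/1)·(m−5)/(b−5).
Substitute b = 24: MRS = (m − 5)/9.5. Setting this equal to 34/19 gives m − 5 = (34/19)·9.5 = 17, so m = 22.

m = 22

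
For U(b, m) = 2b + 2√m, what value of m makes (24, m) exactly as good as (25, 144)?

U(25, 144) = 74.
Set U(24, m) = 74 and solve.
With b = 24: 2√m = 74 − 2·24 = 26, so √m = 13 and m = 169.
Check: U(24, 169) = 74.

m = 169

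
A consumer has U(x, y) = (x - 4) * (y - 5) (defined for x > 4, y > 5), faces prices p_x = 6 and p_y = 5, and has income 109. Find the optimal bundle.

MU_x = (y−5), MU_y = (x−4).
MRS = (y−5)/(x−4).
Tangency: set MRS = p_x/p_y = 6/5 = 1.2.
So (y − 5)/(x − 4) = 1.2, i.e. (y − 5) = 1.2·(x − 4).
Rewrite the budget in excess-of-subsistence terms: 6·(x − 4) + 5·(y − 5) = 109 − 6·4 − 5·5 = 60.
Substituting, 12·(x − 4) = 60, so x − 4 = 5 and x* = 9.
Then y − 5 = 1.2·5 = 6, so y* = 11.

x* = 9, y* = 11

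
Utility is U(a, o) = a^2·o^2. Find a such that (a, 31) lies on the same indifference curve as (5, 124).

a = 20

U(5, 124) = 384400.
Set U(a, 31) = 384400 and solve.
With o = 31: 31^2 = 961, so a^2 = 384400/961 = 400; taking the square root, a = 20.
Check: U(20, 31) = 384400.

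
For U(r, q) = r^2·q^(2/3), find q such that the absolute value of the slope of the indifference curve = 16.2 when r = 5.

MU_r = 2·r·q^(2/3) and MU_q = 2/3·r^2·q^(-1/3).
MRS = MU_r/MU_q = (3)·q/r.
Substitute r = 5: MRS = q/(5/3). Setting q/(5/3) = 16.2 gives q = 16.2·(5/3) = 27.

q = 27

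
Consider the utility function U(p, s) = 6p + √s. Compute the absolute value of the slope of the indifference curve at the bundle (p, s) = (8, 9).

MU_p = 6, MU_s = 1/(2√s).
MRS = 6 ÷ (1/(2√s)).
At (8, 9): MRS = 36.
So at (8, 9) the consumer would give up 36 units of s for one more unit of p.

MRS = 36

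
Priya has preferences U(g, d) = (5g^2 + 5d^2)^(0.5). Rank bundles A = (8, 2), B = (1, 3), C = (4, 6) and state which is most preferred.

Evaluate utility at each bundle:
U(A) = 18.439.
U(B) = 7.071.
U(C) = 16.125.
Highest utility is A, so A ≻ C ≻ B.

Bundle A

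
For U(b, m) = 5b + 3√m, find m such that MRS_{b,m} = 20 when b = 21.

m = 36

MU_b = 5, MU_m = 3/(2√m).
MRS = 5 ÷ (3/(2√m)).
MRS depends only on m: (10/3)·√m = 20 ⇒ √m = 20/(10/3) = 6 ⇒ m = 36.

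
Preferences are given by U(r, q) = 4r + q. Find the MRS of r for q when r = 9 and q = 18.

MRS = 4

MU_r = 4, MU_q = 1, so MRS = 4/1 = 4 at every bundle.
At (9, 18): MRS = 4.
That is, one extra unit of r is worth 4 units of q at the margin.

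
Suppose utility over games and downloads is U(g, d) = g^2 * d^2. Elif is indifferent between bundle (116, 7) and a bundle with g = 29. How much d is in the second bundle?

d = 28

U(116, 7) = 659344.
Set U(29, d) = 659344 and solve.
With g = 29: 29^2 = 841, so d^2 = 659344/841 = 784; taking the square root, d = 28.
Check: U(29, 28) = 659344.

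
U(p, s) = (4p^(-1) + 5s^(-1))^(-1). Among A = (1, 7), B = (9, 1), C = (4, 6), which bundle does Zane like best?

Evaluate utility at each bundle:
U(A) = 0.212.
U(B) = 0.184.
U(C) = 0.545.
Highest utility is C, so C ≻ A ≻ B.

Bundle C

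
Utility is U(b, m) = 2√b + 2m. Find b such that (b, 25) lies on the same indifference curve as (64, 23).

U(64, 23) = 62.
Set U(b, 25) = 62 and solve.
With m = 25: 2√b = 62 − 2·25 = 12, so √b = 6 and b = 36.
Check: U(36, 25) = 62.

b = 36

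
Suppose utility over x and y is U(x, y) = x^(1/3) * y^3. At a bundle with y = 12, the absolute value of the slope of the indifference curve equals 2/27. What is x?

x = 18

MU_x = 1/3·x^(-2/3)·y^3 and MU_y = 3·x^(1/3)·y^2.
MRS = MU_x/MU_y = (1/9)·y/x.
Substitute y = 12: MRS = (4/3)/x. Setting (4/3)/x = 2/27 gives x = (4/3)/(2/27) = 18.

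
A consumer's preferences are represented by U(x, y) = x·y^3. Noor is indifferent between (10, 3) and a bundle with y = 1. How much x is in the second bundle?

x = 270

U(10, 3) = 270.
Set U(x, 1) = 270 and solve.
With y = 1: 1^3 = 1, so x = 270/1 = 270.
Check: U(270, 1) = 270.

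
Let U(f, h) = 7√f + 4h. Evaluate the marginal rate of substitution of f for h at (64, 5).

MU_f = 7/(2√f), MU_h = 4.
MRS = 7/(2√f) ÷ 4.
At (64, 5): MRS = 7/64.
The indifference curve has slope −7/64 at this bundle.

MRS = 7/64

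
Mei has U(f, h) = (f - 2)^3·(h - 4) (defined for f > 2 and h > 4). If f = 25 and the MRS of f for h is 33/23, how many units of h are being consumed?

MU_f = 3·(f−2)^2·(h−4), MU_h = (f−2)^3.
MRS = (3/1)·(h−4)/(f−2).
Substitute f = 25: MRS = (h − 4)/(23/3). Setting this equal to 33/23 gives h − 4 = (33/23)·(23/3) = 11, so h = 15.

h = 15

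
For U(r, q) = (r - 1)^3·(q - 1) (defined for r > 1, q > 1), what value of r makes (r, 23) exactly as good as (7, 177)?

r = 13

U(7, 177) = 38016.
Set U(r, 23) = 38016 and solve.
With q = 23: (23 − 1) = 22, so (r − 1)^3 = 38016/22 = 1728.
Taking the cube root (with r > 1): r − 1 = 12, so r = 13.
Check: U(13, 23) = 38016.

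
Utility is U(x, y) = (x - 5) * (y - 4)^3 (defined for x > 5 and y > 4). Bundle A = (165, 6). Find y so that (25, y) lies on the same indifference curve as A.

y = 8

U(165, 6) = 1280.
Set U(25, y) = 1280 and solve.
With x = 25: (25 − 5) = 20, so (y − 4)^3 = 1280/20 = 64.
Taking the cube root (with y > 4): y − 4 = 4, so y = 8.
Check: U(25, 8) = 1280.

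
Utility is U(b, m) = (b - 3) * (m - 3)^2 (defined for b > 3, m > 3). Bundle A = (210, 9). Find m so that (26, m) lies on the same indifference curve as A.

m = 21

U(210, 9) = 7452.
Set U(26, m) = 7452 and solve.
With b = 26: (26 − 3) = 23, so (m − 3)^2 = 7452/23 = 324.
Taking the square root (with m > 3): m − 3 = 18, so m = 21.
Check: U(26, 21) = 7452.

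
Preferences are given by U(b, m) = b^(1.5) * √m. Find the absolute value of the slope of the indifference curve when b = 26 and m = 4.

MRS = 6/13

MU_b = 1.5·√b·√m and MU_m = 0.5·b^(1.5)·m^(-0.5).
MRS = MU_b/MU_m = (3)·m/b.
At (26, 4): MRS = 6/13.
So at (26, 4) the consumer would give up 6/13 units of m for one more unit of b.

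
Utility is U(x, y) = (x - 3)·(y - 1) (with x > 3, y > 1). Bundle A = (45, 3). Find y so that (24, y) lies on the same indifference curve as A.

U(45, 3) = 84.
Set U(24, y) = 84 and solve.
With x = 24: (24 − 3) = 21, so (y − 1) = 84/21 = 4.
So y = 1 + 4 = 5.
Check: U(24, 5) = 84.

y = 5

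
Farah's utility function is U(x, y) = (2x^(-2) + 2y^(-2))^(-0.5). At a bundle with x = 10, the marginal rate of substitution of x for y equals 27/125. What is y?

y = 6

For CES with ρ = -2, MRS = (y/x)^3.
Setting (y/10)^3 = 27/125 gives y/10 = 0.6 and y = 6.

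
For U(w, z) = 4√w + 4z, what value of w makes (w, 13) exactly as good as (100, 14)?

w = 121

U(100, 14) = 96.
Set U(w, 13) = 96 and solve.
With z = 13: 4√w = 96 − 4·13 = 44, so √w = 11 and w = 121.
Check: U(121, 13) = 96.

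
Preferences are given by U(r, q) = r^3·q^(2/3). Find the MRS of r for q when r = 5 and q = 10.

MRS = 9

MU_r = 3·r^2·q^(2/3) and MU_q = 2/3·r^3·q^(-1/3).
MRS = MU_r/MU_q = (4.5)·q/r.
At (5, 10): MRS = 9.
So at (5, 10) the consumer would give up 9 units of q for one more unit of r.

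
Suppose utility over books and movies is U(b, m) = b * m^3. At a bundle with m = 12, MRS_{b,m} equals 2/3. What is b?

MU_b = m^3 and MU_m = 3·b·m^2.
MRS = MU_b/MU_m = (1/3)·m/b.
Substitute m = 12: MRS = 4/b. Setting 4/b = 2/3 gives b = 4/(2/3) = 6.

b = 6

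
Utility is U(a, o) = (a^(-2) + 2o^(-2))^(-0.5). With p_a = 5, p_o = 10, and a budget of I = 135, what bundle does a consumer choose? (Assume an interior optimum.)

a* = 9, o* = 9

For CES with ρ = -2, MRS = (1/2)·(o/a)^3.
Tangency: set MRS = p_a/p_o = 5/10 = 0.5.
So (o/a)^3 = 1; taking the cube root, o/a = 1, i.e. o = a.
Substitute into the budget 5·a + 10·o = 135: 15·a = 135, so a* = 9 and o* = 9.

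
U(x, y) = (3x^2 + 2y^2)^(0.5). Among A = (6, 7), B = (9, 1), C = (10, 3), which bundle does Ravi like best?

Evaluate utility at each bundle:
U(A) = 14.353.
U(B) = 15.652.
U(C) = 17.833.
Highest utility is C, so C ≻ B ≻ A.

Bundle C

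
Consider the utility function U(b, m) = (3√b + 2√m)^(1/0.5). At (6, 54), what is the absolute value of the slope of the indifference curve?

For CES with ρ = 0.5, MRS = (3/2)·√(m/b).
At (6, 54): MRS = 4.5.
The indifference curve has slope −4.5 at this bundle.

MRS = 4.5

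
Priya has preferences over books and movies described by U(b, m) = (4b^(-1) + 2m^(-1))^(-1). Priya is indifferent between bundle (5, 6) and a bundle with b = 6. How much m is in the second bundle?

U depends on (b, m) only through S = 4b^(-1) + 2m^(-1), so equal utility means equal S. At (5, 6): S = 17/15.
With b = 6: 4·6^(-1) = 2/3, so 2m^(-1) = 17/15 − 2/3 = 7/15, i.e. m^(-1) = 7/30.
Hence m = 1/(7/30) = 30/7.
Check: U(6, 30/7) = 0.8824.

m = 30/7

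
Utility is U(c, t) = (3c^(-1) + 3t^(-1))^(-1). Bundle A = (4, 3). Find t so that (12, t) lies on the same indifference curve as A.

U depends on (c, t) only through S = 3c^(-1) + 3t^(-1), so equal utility means equal S. At (4, 3): S = 1.75.
With c = 12: 3·12^(-1) = 0.25, so 3t^(-1) = 1.75 − 0.25 = 1.5, i.e. t^(-1) = 0.5.
Hence t = 1/0.5 = 2.
Check: U(12, 2) = 0.5714.

t = 2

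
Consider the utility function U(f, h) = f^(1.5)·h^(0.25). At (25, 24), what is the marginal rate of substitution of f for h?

MRS = 144/25

MU_f = 1.5·√f·h^(0.25) and MU_h = 0.25·f^(1.5)·h^(-0.75).
MRS = MU_f/MU_h = (6)·h/f.
At (25, 24): MRS = 144/25.
That is, one extra unit of f is worth 144/25 units of h at the margin.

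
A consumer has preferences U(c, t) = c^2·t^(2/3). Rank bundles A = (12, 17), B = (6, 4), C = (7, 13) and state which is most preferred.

Bundle A

Evaluate utility at each bundle:
U(A) = 952.054.
U(B) = 90.714.
U(C) = 270.910.
Highest utility is A, so A ≻ C ≻ B.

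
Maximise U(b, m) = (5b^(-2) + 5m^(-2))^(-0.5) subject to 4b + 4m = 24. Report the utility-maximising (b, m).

For CES with ρ = -2, MRS = (m/b)^3.
Tangency: set MRS = p_b/p_m = 4/4 = 1.
So (m/b)^3 = 1; taking the cube root, m/b = 1, i.e. m = b.
Substitute into the budget 4·b + 4·m = 24: 8·b = 24, so b* = 3 and m* = 3.

b* = 3, m* = 3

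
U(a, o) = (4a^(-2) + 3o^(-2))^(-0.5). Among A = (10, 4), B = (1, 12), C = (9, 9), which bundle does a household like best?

Bundle C

Evaluate utility at each bundle:
U(A) = 2.097.
U(B) = 0.499.
U(C) = 3.402.
Highest utility is C, so C ≻ A ≻ B.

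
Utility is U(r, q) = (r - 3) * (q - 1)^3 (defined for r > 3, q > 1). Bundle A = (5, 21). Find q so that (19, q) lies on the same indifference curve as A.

q = 11

U(5, 21) = 16000.
Set U(19, q) = 16000 and solve.
With r = 19: (19 − 3) = 16, so (q − 1)^3 = 16000/16 = 1000.
Taking the cube root (with q > 1): q − 1 = 10, so q = 11.
Check: U(19, 11) = 16000.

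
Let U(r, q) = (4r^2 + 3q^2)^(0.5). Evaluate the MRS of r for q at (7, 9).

MRS = 28/27

For CES with ρ = 2, MRS = (4/3)·(q/r)^(-1).
At (7, 9): MRS = 28/27.
That is, one extra unit of r is worth 28/27 units of q at the margin.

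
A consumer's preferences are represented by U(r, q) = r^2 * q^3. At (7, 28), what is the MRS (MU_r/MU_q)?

MRS = 8/3

MU_r = 2·r·q^3 and MU_q = 3·r^2·q^2.
MRS = MU_r/MU_q = (2/3)·q/r.
At (7, 28): MRS = 8/3.
The indifference curve has slope −8/3 at this bundle.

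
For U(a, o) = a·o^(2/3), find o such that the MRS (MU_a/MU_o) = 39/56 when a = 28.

MU_a = o^(2/3) and MU_o = 2/3·a·o^(-1/3).
MRS = MU_a/MU_o = (1.5)·o/a.
Substitute a = 28: MRS = o/(56/3). Setting o/(56/3) = 39/56 gives o = (39/56)·(56/3) = 13.

o = 13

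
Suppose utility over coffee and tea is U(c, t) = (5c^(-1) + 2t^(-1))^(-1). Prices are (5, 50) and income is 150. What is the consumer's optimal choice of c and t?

For CES with ρ = -1, MRS = (5/2)·(t/c)^2.
Tangency: set MRS = p_c/p_t = 5/50 = 0.1.
So (t/c)^2 = 1/25; taking the square root, t/c = 0.2, i.e. t = 0.2·c.
Substitute into the budget 5·c + 50·t = 150: 15·c = 150, so c* = 10 and t* = 0.2·10 = 2.

c* = 10, t* = 2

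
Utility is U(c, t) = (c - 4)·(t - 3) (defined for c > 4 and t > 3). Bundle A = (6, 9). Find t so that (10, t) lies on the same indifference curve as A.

t = 5

U(6, 9) = 12.
Set U(10, t) = 12 and solve.
With c = 10: (10 − 4) = 6, so (t − 3) = 12/6 = 2.
So t = 3 + 2 = 5.
Check: U(10, 5) = 12.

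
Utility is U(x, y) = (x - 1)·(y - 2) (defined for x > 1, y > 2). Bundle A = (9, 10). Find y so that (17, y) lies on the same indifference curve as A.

U(9, 10) = 64.
Set U(17, y) = 64 and solve.
With x = 17: (17 − 1) = 16, so (y − 2) = 64/16 = 4.
So y = 2 + 4 = 6.
Check: U(17, 6) = 64.

y = 6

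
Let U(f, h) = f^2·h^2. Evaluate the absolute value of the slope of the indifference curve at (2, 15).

MRS = 7.5

MU_f = 2·f·h^2 and MU_h = 2·f^2·h.
MRS = MU_f/MU_h = h/f.
At (2, 15): MRS = 7.5.
The indifference curve has slope −7.5 at this bundle.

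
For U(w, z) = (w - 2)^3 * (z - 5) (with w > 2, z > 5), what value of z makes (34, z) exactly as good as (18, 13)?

U(18, 13) = 32768.
Set U(34, z) = 32768 and solve.
With w = 34: (34 − 2)^3 = 32768, so (z − 5) = 32768/32768 = 1.
So z = 5 + 1 = 6.
Check: U(34, 6) = 32768.

z = 6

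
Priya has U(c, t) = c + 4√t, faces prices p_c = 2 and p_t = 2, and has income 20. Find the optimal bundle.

MU_c = 1, MU_t = 4/(2√t).
MRS = 1 ÷ (4/(2√t)).
Tangency: set MRS = p_c/p_t = 2/2 = 1.
MRS depends only on t: 0.5·√t = 1 ⇒ √t = 1/0.5 = 2 ⇒ t* = 4.
From the budget, 2·c = 20 − 2·4 = 12, so c* = 6.

c* = 6, t* = 4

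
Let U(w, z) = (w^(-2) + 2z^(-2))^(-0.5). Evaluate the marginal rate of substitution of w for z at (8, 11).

MRS = 1331/1024

For CES with ρ = -2, MRS = (1/2)·(z/w)^3.
At (8, 11): MRS = 1331/1024.
So at (8, 11) the consumer would give up 1331/1024 units of z for one more unit of w.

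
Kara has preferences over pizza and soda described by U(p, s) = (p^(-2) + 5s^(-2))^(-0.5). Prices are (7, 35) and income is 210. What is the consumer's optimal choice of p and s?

For CES with ρ = -2, MRS = (1/5)·(s/p)^3.
Tangency: set MRS = p_p/p_s = 7/35 = 0.2.
So (s/p)^3 = 1; taking the cube root, s/p = 1, i.e. s = p.
Substitute into the budget 7·p + 35·s = 210: 42·p = 210, so p* = 5 and s* = 5.

p* = 5, s* = 5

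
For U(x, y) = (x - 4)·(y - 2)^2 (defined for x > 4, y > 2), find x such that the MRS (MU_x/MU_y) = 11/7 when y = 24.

MU_x = (y−2)^2, MU_y = 2·(x−4)·(y−2).
MRS = (1/2)·(y−2)/(x−4).
Substitute y = 24: MRS = 11/(x − 4). Setting this equal to 11/7 gives x − 4 = 11/(11/7) = 7, so x = 11.

x = 11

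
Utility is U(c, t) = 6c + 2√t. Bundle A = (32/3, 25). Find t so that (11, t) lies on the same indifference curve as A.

U(32/3, 25) = 74.
Set U(11, t) = 74 and solve.
With c = 11: 2√t = 74 − 6·11 = 8, so √t = 4 and t = 16.
Check: U(11, 16) = 74.

t = 16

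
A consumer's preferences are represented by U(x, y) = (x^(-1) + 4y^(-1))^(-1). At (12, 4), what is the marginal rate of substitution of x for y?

For CES with ρ = -1, MRS = (1/4)·(y/x)^2.
At (12, 4): MRS = 1/36.
The indifference curve has slope −1/36 at this bundle.

MRS = 1/36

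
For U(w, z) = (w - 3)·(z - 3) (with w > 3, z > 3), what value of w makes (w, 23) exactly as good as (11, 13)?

w = 7

U(11, 13) = 80.
Set U(w, 23) = 80 and solve.
With z = 23: (23 − 3) = 20, so (w − 3) = 80/20 = 4.
So w = 3 + 4 = 7.
Check: U(7, 23) = 80.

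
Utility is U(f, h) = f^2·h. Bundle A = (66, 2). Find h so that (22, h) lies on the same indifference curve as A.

h = 18

U(66, 2) = 8712.
Set U(22, h) = 8712 and solve.
With f = 22: 22^2 = 484, so h = 8712/484 = 18.
Check: U(22, 18) = 8712.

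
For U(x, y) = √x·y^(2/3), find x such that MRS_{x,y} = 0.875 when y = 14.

x = 12

MU_x = 0.5·x^(-0.5)·y^(2/3) and MU_y = 2/3·√x·y^(-1/3).
MRS = MU_x/MU_y = (0.75)·y/x.
Substitute y = 14: MRS = 10.5/x. Setting 10.5/x = 0.875 gives x = 10.5/0.875 = 12.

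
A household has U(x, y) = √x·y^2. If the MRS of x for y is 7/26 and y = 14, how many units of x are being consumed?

x = 13

MU_x = 0.5·x^(-0.5)·y^2 and MU_y = 2·√x·y.
MRS = MU_x/MU_y = (0.25)·y/x.
Substitute y = 14: MRS = 3.5/x. Setting 3.5/x = 7/26 gives x = 3.5/(7/26) = 13.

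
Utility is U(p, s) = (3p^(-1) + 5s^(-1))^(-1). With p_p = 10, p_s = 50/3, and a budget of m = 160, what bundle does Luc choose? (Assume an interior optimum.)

For CES with ρ = -1, MRS = (3/5)·(s/p)^2.
Tangency: set MRS = p_p/p_s = 10/(50/3) = 0.6.
So (s/p)^2 = 1; taking the square root, s/p = 1, i.e. s = p.
Substitute into the budget 10·p + (50/3)·s = 160: (80/3)·p = 160, so p* = 6 and s* = 6.

p* = 6, s* = 6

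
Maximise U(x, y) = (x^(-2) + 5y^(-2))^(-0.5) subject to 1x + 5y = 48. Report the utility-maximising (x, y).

x* = 8, y* = 8

For CES with ρ = -2, MRS = (1/5)·(y/x)^3.
Tangency: set MRS = p_x/p_y = 1/5 = 0.2.
So (y/x)^3 = 1; taking the cube root, y/x = 1, i.e. y = x.
Substitute into the budget 1·x + 5·y = 48: 6·x = 48, so x* = 8 and y* = 8.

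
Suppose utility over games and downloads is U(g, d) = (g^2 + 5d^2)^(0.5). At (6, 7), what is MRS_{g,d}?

MRS = 6/35

For CES with ρ = 2, MRS = (1/5)·(d/g)^(-1).
At (6, 7): MRS = 6/35.
The indifference curve has slope −6/35 at this bundle.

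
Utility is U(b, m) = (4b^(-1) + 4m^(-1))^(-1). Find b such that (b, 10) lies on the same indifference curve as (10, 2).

U depends on (b, m) only through S = 4b^(-1) + 4m^(-1), so equal utility means equal S. At (10, 2): S = 2.4.
With m = 10: 4·10^(-1) = 0.4, so 4b^(-1) = 2.4 − 0.4 = 2, i.e. b^(-1) = 0.5.
Hence b = 1/0.5 = 2.
Check: U(2, 10) = 0.4167.

b = 2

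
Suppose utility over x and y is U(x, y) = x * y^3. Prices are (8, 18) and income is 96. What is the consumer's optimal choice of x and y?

MU_x = y^3 and MU_y = 3·x·y^2.
MRS = MU_x/MU_y = (1/3)·y/x.
Tangency: set MRS = p_x/p_y = 8/18 = 4/9.
So (1/3)·y/x = 4/9, i.e. y = (4/3)·x.
Substitute into the budget 8·x + 18·y = 96: 32·x = 96, so x* = 3.
Then y* = (4/3)·3 = 4.

x* = 3, y* = 4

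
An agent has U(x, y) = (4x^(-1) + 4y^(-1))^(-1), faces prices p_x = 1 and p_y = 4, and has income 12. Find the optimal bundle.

For CES with ρ = -1, MRS = (y/x)^2.
Tangency: set MRS = p_x/p_y = 1/4 = 0.25.
So (y/x)^2 = 0.25; taking the square root, y/x = 0.5, i.e. y = 0.5·x.
Substitute into the budget 1·x + 4·y = 12: 3·x = 12, so x* = 4 and y* = 0.5·4 = 2.

x* = 4, y* = 2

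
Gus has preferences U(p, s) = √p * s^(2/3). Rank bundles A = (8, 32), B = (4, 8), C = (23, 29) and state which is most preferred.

Bundle C

Evaluate utility at each bundle:
U(A) = 28.509.
U(B) = 8.000.
U(C) = 45.268.
Highest utility is C, so C ≻ A ≻ B.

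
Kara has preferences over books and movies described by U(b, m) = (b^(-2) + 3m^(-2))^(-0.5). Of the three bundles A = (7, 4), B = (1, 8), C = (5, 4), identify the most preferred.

Evaluate utility at each bundle:
U(A) = 2.193.
U(B) = 0.977.
U(C) = 2.097.
Highest utility is A, so A ≻ C ≻ B.

Bundle A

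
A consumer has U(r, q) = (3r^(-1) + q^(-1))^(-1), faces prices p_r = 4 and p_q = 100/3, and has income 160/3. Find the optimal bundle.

r* = 5, q* = 1

For CES with ρ = -1, MRS = (3/1)·(q/r)^2.
Tangency: set MRS = p_r/p_q = 4/(100/3) = 3/25.
So (q/r)^2 = 1/25; taking the square root, q/r = 0.2, i.e. q = 0.2·r.
Substitute into the budget 4·r + (100/3)·q = 160/3: (32/3)·r = 160/3, so r* = 5 and q* = 0.2·5 = 1.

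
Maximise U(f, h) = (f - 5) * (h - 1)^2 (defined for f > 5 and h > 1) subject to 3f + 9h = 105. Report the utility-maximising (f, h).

f* = 14, h* = 7

MU_f = (h−1)^2, MU_h = 2·(f−5)·(h−1).
MRS = (1/2)·(h−1)/(f−5).
Tangency: set MRS = p_f/p_h = 3/9 = 1/3.
So (1/2)·(h − 1)/(f − 5) = 1/3, i.e. (h − 1) = (2/3)·(f − 5).
Rewrite the budget in excess-of-subsistence terms: 3·(f − 5) + 9·(h − 1) = 105 − 3·5 − 9·1 = 81.
Substituting, 9·(f − 5) = 81, so f − 5 = 9 and f* = 14.
Then h − 1 = (2/3)·9 = 6, so h* = 7.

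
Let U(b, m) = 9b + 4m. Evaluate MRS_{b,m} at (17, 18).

MRS = 2.25

MU_b = 9, MU_m = 4, so MRS = 9/4 = 2.25 at every bundle.
At (17, 18): MRS = 2.25.
So at (17, 18) the consumer would give up 2.25 units of m for one more unit of b.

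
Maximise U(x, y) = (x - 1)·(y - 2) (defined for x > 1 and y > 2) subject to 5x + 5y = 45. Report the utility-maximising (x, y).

x* = 4, y* = 5

MU_x = (y−2), MU_y = (x−1).
MRS = (y−2)/(x−1).
Tangency: set MRS = p_x/p_y = 5/5 = 1.
So (y − 2)/(x − 1) = 1, i.e. (y − 2) = (x − 1).
Rewrite the budget in excess-of-subsistence terms: 5·(x − 1) + 5·(y − 2) = 45 − 5·1 − 5·2 = 30.
Substituting, 10·(x − 1) = 30, so x − 1 = 3 and x* = 4.
Then y − 2 = 3, so y* = 5.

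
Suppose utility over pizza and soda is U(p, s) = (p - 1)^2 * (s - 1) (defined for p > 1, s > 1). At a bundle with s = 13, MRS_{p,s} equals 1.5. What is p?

p = 17

MU_p = 2·(p−1)·(s−1), MU_s = (p−1)^2.
MRS = (2/1)·(s−1)/(p−1).
Substitute s = 13: MRS = 24/(p − 1). Setting this equal to 1.5 gives p − 1 = 24/1.5 = 16, so p = 17.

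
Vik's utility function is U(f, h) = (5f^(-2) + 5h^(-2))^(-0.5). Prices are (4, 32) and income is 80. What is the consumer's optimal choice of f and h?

For CES with ρ = -2, MRS = (h/f)^3.
Tangency: set MRS = p_f/p_h = 4/32 = 0.125.
So (h/f)^3 = 0.125; taking the cube root, h/f = 0.5, i.e. h = 0.5·f.
Substitute into the budget 4·f + 32·h = 80: 20·f = 80, so f* = 4 and h* = 0.5·4 = 2.

f* = 4, h* = 2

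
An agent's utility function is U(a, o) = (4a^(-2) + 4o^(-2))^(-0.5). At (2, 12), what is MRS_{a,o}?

For CES with ρ = -2, MRS = (o/a)^3.
At (2, 12): MRS = 216.
So at (2, 12) the consumer would give up 216 units of o for one more unit of a.

MRS = 216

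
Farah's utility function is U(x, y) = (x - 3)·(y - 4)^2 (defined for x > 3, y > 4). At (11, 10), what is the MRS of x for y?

MU_x = (y−4)^2, MU_y = 2·(x−3)·(y−4).
MRS = (1/2)·(y−4)/(x−3).
At (11, 10): MRS = 0.375.
So at (11, 10) the consumer would give up 0.375 units of y for one more unit of x.

MRS = 0.375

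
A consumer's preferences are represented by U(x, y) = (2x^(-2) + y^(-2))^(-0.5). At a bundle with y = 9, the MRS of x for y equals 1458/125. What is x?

x = 5

For CES with ρ = -2, MRS = (2/1)·(y/x)^3.
Setting (2/1)·(9/x)^3 = 1458/125 gives (9/x)^3 = 729/125, so 9/x = 1.8 and x = 5.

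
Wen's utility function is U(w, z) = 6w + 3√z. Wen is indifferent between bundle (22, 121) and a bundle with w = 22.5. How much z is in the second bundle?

U(22, 121) = 165.
Set U(22.5, z) = 165 and solve.
With w = 22.5: 3√z = 165 − 6·22.5 = 30, so √z = 10 and z = 100.
Check: U(22.5, 100) = 165.

z = 100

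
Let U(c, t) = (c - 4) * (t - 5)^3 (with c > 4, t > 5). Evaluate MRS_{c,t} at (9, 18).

MU_c = (t−5)^3, MU_t = 3·(c−4)·(t−5)^2.
MRS = (1/3)·(t−5)/(c−4).
At (9, 18): MRS = 13/15.
That is, one extra unit of c is worth 13/15 units of t at the margin.

MRS = 13/15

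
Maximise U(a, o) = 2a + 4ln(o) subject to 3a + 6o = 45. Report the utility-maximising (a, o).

MU_a = 2, MU_o = 4/o.
MRS = 2 ÷ (4/o).
Tangency: set MRS = p_a/p_o = 3/6 = 0.5.
MRS depends only on o: 0.5·o = 0.5 ⇒ o* = 0.5/0.5 = 1.
From the budget, 3·a = 45 − 6·1 = 39, so a* = 13.

a* = 13, o* = 1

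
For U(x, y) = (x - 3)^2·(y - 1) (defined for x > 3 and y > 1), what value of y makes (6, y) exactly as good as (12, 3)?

y = 19

U(12, 3) = 162.
Set U(6, y) = 162 and solve.
With x = 6: (6 − 3)^2 = 9, so (y − 1) = 162/9 = 18.
So y = 1 + 18 = 19.
Check: U(6, 19) = 162.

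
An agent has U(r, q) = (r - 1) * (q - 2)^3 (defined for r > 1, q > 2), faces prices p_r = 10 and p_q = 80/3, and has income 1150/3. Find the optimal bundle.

r* = 9, q* = 11

MU_r = (q−2)^3, MU_q = 3·(r−1)·(q−2)^2.
MRS = (1/3)·(q−2)/(r−1).
Tangency: set MRS = p_r/p_q = 10/(80/3) = 0.375.
So (1/3)·(q − 2)/(r − 1) = 0.375, i.e. (q − 2) = 1.125·(r − 1).
Rewrite the budget in excess-of-subsistence terms: 10·(r − 1) + (80/3)·(q − 2) = 1150/3 − 10·1 − (80/3)·2 = 320.
Substituting, 40·(r − 1) = 320, so r − 1 = 8 and r* = 9.
Then q − 2 = 1.125·8 = 9, so q* = 11.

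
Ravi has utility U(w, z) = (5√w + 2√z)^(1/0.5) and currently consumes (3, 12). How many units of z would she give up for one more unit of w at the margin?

MRS = 5

For CES with ρ = 0.5, MRS = (5/2)·√(z/w).
At (3, 12): MRS = 5.
That is, one extra unit of w is worth 5 units of z at the margin.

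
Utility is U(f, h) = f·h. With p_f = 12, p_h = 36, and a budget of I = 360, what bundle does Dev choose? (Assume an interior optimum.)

f* = 15, h* = 5

MU_f = h and MU_h = f.
MRS = MU_f/MU_h = h/f.
Tangency: set MRS = p_f/p_h = 12/36 = 1/3.
So h/f = 1/3, i.e. h = (1/3)·f.
Substitute into the budget 12·f + 36·h = 360: 24·f = 360, so f* = 15.
Then h* = (1/3)·15 = 5.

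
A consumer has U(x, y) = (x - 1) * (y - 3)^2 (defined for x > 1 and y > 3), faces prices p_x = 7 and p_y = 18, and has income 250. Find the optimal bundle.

x* = 10, y* = 10

MU_x = (y−3)^2, MU_y = 2·(x−1)·(y−3).
MRS = (1/2)·(y−3)/(x−1).
Tangency: set MRS = p_x/p_y = 7/18.
So (1/2)·(y − 3)/(x − 1) = 7/18, i.e. (y − 3) = (7/9)·(x − 1).
Rewrite the budget in excess-of-subsistence terms: 7·(x − 1) + 18·(y − 3) = 250 − 7·1 − 18·3 = 189.
Substituting, 21·(x − 1) = 189, so x − 1 = 9 and x* = 10.
Then y − 3 = (7/9)·9 = 7, so y* = 10.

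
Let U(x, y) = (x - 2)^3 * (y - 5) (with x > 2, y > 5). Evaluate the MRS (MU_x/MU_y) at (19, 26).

MU_x = 3·(x−2)^2·(y−5), MU_y = (x−2)^3.
MRS = (3/1)·(y−5)/(x−2).
At (19, 26): MRS = 63/17.
That is, one extra unit of x is worth 63/17 units of y at the margin.

MRS = 63/17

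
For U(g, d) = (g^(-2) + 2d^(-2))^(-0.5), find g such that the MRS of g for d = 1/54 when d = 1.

g = 3

For CES with ρ = -2, MRS = (1/2)·(d/g)^3.
Setting (1/2)·(1/g)^3 = 1/54 gives (1/g)^3 = 1/27, so 1/g = 1/3 and g = 3.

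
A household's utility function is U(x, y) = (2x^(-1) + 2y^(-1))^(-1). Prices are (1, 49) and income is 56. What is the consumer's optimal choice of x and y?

x* = 7, y* = 1

For CES with ρ = -1, MRS = (y/x)^2.
Tangency: set MRS = p_x/p_y = 1/49.
So (y/x)^2 = 1/49; taking the square root, y/x = 1/7, i.e. y = (1/7)·x.
Substitute into the budget 1·x + 49·y = 56: 8·x = 56, so x* = 7 and y* = (1/7)·7 = 1.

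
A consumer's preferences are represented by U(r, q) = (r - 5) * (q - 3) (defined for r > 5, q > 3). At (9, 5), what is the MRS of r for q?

MU_r = (q−3), MU_q = (r−5).
MRS = (q−3)/(r−5).
At (9, 5): MRS = 0.5.
That is, one extra unit of r is worth 0.5 units of q at the margin.

MRS = 0.5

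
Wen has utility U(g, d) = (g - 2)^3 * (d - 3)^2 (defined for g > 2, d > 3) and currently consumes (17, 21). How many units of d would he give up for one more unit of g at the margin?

MU_g = 3·(g−2)^2·(d−3)^2, MU_d = 2·(g−2)^3·(d−3).
MRS = (3/2)·(d−3)/(g−2).
At (17, 21): MRS = 1.8.
The indifference curve has slope −1.8 at this bundle.

MRS = 1.8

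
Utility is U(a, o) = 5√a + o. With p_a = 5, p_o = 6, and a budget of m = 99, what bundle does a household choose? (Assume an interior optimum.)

a* = 9, o* = 9

MU_a = 5/(2√a), MU_o = 1.
MRS = 5/(2√a) ÷ 1.
Tangency: set MRS = p_a/p_o = 5/6.
MRS depends only on a: 2.5/√a = 5/6 ⇒ √a = 2.5/(5/6) = 3 ⇒ a* = 9.
From the budget, 6·o = 99 − 5·9 = 54, so o* = 9.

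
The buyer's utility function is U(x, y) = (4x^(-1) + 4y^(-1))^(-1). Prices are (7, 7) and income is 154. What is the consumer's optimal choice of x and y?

x* = 11, y* = 11

For CES with ρ = -1, MRS = (y/x)^2.
Tangency: set MRS = p_x/p_y = 7/7 = 1.
So (y/x)^2 = 1; taking the square root, y/x = 1, i.e. y = x.
Substitute into the budget 7·x + 7·y = 154: 14·x = 154, so x* = 11 and y* = 11.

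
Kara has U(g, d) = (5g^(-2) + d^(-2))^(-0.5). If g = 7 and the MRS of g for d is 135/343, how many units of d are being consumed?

d = 3

For CES with ρ = -2, MRS = (5/1)·(d/g)^3.
Setting (5/1)·(d/7)^3 = 135/343 gives (d/7)^3 = 27/343, so d/7 = 3/7 and d = 3.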